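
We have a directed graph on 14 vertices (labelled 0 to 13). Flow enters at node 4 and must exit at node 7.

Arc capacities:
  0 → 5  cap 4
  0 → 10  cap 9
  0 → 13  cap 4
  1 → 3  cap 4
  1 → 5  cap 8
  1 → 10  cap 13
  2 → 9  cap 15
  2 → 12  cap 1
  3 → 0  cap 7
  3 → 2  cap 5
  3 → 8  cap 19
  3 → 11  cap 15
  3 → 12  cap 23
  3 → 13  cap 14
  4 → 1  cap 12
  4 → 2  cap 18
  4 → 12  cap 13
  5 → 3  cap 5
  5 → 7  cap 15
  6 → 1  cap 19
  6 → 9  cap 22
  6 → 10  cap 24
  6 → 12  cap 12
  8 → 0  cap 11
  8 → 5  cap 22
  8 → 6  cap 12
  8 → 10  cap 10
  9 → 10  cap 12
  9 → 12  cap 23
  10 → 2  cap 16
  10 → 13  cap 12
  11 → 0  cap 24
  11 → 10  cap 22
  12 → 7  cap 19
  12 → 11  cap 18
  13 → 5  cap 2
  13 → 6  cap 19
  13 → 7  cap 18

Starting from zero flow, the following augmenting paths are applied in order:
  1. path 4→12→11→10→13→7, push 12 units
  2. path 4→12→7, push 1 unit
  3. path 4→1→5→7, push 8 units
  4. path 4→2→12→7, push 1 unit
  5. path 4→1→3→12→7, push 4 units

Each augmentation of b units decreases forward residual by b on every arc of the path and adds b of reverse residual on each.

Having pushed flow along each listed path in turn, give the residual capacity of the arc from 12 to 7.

after path 1 (4→12→11→10→13→7, push 12): res(12,7)=19
after path 2 (4→12→7, push 1): res(12,7)=18
after path 3 (4→1→5→7, push 8): res(12,7)=18
after path 4 (4→2→12→7, push 1): res(12,7)=17
after path 5 (4→1→3→12→7, push 4): res(12,7)=13

Residual capacity of (12,7): 13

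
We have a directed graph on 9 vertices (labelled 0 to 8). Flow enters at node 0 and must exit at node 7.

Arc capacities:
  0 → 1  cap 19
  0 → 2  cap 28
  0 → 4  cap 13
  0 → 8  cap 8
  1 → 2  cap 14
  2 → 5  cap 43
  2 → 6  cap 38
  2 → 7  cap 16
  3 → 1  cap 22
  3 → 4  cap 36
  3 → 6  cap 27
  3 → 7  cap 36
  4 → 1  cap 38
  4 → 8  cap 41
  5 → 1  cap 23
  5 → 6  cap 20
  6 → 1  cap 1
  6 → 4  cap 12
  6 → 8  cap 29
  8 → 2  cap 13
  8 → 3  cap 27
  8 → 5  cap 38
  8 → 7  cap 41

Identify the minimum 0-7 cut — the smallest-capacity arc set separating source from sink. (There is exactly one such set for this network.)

Min-cut arcs: {(0,2), (0,4), (0,8), (1,2)} (total capacity 63)

augment #1: 0→2→7 push 16
augment #2: 0→8→7 push 8
augment #3: 0→4→8→7 push 13
augment #4: 0→2→6→8→7 push 12
augment #5: 0→1→2→6→8→7 push 8
augment #6: 0→1→2→6→8→3→7 push 6
max flow = 63; residual-reachable set from 0 gives S-side
cut edges (S→T): {(0,2), (0,4), (0,8), (1,2)} total cap 63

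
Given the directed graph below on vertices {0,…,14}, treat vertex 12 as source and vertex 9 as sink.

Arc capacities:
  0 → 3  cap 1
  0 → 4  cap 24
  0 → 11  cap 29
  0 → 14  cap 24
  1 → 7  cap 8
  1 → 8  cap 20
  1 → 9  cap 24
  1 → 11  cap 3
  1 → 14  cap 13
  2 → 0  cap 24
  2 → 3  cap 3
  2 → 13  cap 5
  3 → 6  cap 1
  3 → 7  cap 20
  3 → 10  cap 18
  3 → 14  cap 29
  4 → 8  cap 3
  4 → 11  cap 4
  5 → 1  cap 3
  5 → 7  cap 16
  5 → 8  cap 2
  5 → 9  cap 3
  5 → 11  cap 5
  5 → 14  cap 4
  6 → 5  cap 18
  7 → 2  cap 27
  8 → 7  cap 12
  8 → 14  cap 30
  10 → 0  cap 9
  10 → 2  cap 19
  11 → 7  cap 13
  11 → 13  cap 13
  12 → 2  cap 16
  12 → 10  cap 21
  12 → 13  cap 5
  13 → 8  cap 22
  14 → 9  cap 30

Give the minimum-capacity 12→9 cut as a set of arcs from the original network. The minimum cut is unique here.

Min-cut arcs: {(3,6), (14,9)} (total capacity 31)

augment #1: 12→2→0→14→9 push 16
augment #2: 12→10→0→14→9 push 8
augment #3: 12→13→8→14→9 push 5
augment #4: 12→10→0→3→14→9 push 1
augment #5: 12→10→2→3→6→5→9 push 1
max flow = 31; residual-reachable set from 12 gives S-side
cut edges (S→T): {(3,6), (14,9)} total cap 31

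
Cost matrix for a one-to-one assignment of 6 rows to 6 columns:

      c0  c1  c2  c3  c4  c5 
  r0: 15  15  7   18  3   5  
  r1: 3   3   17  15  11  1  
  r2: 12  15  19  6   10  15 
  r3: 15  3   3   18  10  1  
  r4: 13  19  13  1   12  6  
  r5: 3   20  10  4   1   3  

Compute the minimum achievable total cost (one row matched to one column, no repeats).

Minimum assignment cost: 24

optimal assignment: row0→col4 (cost 3), row1→col1 (cost 3), row2→col3 (cost 6), row3→col2 (cost 3), row4→col5 (cost 6), row5→col0 (cost 3)
total = 3 + 3 + 6 + 3 + 6 + 3 = 24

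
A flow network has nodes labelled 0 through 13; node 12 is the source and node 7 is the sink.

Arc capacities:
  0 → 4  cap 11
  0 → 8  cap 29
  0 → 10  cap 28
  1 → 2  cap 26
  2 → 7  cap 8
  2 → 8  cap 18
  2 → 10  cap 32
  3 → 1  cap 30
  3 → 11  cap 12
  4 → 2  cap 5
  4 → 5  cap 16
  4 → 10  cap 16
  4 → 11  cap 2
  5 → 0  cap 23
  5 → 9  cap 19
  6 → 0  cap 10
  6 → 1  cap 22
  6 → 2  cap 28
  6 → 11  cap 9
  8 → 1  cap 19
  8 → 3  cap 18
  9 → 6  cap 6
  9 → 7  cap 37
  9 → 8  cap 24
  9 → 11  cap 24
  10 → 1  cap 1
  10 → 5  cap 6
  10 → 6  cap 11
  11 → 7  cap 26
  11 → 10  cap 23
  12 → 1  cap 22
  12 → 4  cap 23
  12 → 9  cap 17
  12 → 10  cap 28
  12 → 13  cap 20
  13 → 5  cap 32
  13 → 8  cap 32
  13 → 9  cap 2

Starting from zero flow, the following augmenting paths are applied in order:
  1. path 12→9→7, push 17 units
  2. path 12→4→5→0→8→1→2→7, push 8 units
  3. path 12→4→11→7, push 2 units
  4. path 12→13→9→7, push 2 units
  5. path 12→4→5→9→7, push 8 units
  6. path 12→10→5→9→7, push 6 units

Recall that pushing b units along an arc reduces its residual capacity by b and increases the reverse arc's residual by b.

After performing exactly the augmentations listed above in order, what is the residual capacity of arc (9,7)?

after path 1 (12→9→7, push 17): res(9,7)=20
after path 2 (12→4→5→0→8→1→2→7, push 8): res(9,7)=20
after path 3 (12→4→11→7, push 2): res(9,7)=20
after path 4 (12→13→9→7, push 2): res(9,7)=18
after path 5 (12→4→5→9→7, push 8): res(9,7)=10
after path 6 (12→10→5→9→7, push 6): res(9,7)=4

Residual capacity of (9,7): 4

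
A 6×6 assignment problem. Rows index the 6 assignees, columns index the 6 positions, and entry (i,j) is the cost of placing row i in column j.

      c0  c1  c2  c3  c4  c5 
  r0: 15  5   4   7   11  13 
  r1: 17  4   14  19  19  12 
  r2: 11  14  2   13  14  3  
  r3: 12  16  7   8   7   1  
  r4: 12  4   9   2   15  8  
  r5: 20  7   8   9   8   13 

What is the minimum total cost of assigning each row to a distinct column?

Minimum assignment cost: 30

optimal assignment: row0→col2 (cost 4), row1→col1 (cost 4), row2→col0 (cost 11), row3→col5 (cost 1), row4→col3 (cost 2), row5→col4 (cost 8)
total = 4 + 4 + 11 + 1 + 2 + 8 = 30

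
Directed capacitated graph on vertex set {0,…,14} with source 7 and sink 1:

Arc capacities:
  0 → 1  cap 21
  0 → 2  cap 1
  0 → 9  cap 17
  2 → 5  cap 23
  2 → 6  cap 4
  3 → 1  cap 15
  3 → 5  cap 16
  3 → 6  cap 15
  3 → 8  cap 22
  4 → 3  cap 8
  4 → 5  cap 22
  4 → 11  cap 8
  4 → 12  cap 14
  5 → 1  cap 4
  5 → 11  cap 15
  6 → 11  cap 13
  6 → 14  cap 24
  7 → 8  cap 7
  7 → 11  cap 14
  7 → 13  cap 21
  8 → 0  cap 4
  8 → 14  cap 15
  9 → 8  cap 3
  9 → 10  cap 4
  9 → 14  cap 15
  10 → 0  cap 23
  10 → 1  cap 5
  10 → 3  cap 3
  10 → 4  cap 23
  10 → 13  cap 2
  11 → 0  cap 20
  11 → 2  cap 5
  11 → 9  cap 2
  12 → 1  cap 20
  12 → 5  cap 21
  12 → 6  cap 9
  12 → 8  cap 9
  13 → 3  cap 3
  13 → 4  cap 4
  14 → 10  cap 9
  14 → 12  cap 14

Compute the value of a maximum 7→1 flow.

Maximum flow value: 28

augment #1: 7→8→0→1 bottleneck 4, total now 4
augment #2: 7→11→0→1 bottleneck 14, total now 18
augment #3: 7→13→3→1 bottleneck 3, total now 21
augment #4: 7→8→14→10→1 bottleneck 3, total now 24
augment #5: 7→13→4→3→1 bottleneck 4, total now 28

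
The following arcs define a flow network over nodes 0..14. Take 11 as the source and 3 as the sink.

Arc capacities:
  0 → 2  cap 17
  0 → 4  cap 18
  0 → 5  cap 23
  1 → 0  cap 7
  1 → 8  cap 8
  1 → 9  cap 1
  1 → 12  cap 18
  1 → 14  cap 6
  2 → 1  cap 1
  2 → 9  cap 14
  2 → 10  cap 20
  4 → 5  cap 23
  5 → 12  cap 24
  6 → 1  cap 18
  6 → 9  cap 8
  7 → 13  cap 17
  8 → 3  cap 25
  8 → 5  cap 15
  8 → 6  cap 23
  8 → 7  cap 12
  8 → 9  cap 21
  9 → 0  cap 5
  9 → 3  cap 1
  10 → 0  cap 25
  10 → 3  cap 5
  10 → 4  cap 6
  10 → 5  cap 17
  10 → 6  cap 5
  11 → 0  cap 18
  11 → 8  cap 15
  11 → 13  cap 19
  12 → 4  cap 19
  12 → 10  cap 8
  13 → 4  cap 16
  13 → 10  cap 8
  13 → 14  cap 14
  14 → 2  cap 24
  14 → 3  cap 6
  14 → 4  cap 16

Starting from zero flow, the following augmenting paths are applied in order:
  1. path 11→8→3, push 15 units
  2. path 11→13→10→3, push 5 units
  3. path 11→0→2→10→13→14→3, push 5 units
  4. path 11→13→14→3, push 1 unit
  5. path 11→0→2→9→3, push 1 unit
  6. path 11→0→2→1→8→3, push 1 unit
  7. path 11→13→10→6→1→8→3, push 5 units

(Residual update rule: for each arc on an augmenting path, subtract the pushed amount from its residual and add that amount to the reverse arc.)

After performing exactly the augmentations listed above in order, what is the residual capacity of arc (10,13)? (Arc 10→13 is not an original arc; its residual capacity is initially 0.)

after path 1 (11→8→3, push 15): res(10,13)=0
after path 2 (11→13→10→3, push 5): res(10,13)=5
after path 3 (11→0→2→10→13→14→3, push 5): res(10,13)=0
after path 4 (11→13→14→3, push 1): res(10,13)=0
after path 5 (11→0→2→9→3, push 1): res(10,13)=0
after path 6 (11→0→2→1→8→3, push 1): res(10,13)=0
after path 7 (11→13→10→6→1→8→3, push 5): res(10,13)=5

Residual capacity of (10,13): 5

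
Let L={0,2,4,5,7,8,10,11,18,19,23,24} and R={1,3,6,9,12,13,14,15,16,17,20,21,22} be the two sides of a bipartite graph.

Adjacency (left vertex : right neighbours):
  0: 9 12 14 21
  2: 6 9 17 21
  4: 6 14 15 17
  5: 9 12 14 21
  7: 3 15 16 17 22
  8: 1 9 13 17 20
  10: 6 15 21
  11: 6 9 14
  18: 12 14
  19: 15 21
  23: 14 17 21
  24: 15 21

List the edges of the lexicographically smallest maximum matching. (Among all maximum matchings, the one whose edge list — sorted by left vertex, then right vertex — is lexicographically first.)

|M| = 9 (so the lex-smallest maximum matching has 9 edges)
process left vertices in ascending order; for each, take the smallest-labelled available neighbour that still permits 9 edges overall, or leave it unmatched if none does
lex-smallest matching: {0-9, 2-6, 4-14, 5-12, 7-3, 8-1, 10-15, 19-21, 23-17}

Lex-smallest maximum matching: {(0,9), (2,6), (4,14), (5,12), (7,3), (8,1), (10,15), (19,21), (23,17)}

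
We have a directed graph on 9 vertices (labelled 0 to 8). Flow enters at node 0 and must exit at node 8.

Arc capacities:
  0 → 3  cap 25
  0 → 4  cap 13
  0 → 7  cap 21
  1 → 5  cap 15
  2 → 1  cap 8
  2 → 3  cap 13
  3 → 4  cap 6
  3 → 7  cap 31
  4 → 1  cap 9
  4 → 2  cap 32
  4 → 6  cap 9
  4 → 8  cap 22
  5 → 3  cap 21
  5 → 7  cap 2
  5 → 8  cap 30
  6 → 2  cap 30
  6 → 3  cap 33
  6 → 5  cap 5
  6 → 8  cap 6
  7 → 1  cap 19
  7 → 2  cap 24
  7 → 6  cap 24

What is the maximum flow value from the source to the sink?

Maximum flow value: 45

augment #1: 0→4→8 bottleneck 13, total now 13
augment #2: 0→3→4→8 bottleneck 6, total now 19
augment #3: 0→7→6→8 bottleneck 6, total now 25
augment #4: 0→7→1→5→8 bottleneck 15, total now 40
augment #5: 0→3→7→6→5→8 bottleneck 5, total now 45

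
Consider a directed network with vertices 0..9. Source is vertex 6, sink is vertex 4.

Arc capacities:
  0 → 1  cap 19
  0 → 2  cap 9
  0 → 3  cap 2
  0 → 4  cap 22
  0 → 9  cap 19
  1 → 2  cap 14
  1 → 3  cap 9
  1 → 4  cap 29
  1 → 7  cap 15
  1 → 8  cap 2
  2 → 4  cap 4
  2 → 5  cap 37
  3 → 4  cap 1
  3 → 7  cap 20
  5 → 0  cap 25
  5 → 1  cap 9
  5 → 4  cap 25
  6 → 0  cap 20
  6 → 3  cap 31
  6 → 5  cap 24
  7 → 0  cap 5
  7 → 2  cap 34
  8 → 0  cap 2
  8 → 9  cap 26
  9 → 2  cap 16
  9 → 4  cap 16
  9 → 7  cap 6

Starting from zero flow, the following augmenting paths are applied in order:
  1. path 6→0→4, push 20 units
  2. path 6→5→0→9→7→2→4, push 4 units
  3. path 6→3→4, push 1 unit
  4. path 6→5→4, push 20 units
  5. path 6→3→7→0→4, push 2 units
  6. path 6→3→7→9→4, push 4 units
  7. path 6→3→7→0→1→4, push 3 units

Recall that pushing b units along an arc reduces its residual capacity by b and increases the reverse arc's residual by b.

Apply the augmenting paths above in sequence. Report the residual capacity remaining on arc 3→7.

Residual capacity of (3,7): 11

after path 1 (6→0→4, push 20): res(3,7)=20
after path 2 (6→5→0→9→7→2→4, push 4): res(3,7)=20
after path 3 (6→3→4, push 1): res(3,7)=20
after path 4 (6→5→4, push 20): res(3,7)=20
after path 5 (6→3→7→0→4, push 2): res(3,7)=18
after path 6 (6→3→7→9→4, push 4): res(3,7)=14
after path 7 (6→3→7→0→1→4, push 3): res(3,7)=11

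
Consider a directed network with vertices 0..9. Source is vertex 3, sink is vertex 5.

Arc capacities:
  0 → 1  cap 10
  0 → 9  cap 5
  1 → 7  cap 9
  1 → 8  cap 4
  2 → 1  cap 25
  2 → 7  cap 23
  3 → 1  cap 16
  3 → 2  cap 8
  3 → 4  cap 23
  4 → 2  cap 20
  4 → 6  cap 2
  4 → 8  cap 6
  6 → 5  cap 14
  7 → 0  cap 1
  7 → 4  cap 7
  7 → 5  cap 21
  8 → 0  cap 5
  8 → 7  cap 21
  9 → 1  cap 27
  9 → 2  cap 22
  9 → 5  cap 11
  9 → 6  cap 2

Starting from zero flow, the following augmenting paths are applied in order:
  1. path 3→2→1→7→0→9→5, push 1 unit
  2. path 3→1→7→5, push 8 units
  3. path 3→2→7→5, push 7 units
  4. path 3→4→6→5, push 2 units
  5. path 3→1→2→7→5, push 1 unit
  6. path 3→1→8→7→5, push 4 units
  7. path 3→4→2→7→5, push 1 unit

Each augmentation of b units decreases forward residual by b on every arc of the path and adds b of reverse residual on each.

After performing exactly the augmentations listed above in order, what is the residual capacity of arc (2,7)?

after path 1 (3→2→1→7→0→9→5, push 1): res(2,7)=23
after path 2 (3→1→7→5, push 8): res(2,7)=23
after path 3 (3→2→7→5, push 7): res(2,7)=16
after path 4 (3→4→6→5, push 2): res(2,7)=16
after path 5 (3→1→2→7→5, push 1): res(2,7)=15
after path 6 (3→1→8→7→5, push 4): res(2,7)=15
after path 7 (3→4→2→7→5, push 1): res(2,7)=14

Residual capacity of (2,7): 14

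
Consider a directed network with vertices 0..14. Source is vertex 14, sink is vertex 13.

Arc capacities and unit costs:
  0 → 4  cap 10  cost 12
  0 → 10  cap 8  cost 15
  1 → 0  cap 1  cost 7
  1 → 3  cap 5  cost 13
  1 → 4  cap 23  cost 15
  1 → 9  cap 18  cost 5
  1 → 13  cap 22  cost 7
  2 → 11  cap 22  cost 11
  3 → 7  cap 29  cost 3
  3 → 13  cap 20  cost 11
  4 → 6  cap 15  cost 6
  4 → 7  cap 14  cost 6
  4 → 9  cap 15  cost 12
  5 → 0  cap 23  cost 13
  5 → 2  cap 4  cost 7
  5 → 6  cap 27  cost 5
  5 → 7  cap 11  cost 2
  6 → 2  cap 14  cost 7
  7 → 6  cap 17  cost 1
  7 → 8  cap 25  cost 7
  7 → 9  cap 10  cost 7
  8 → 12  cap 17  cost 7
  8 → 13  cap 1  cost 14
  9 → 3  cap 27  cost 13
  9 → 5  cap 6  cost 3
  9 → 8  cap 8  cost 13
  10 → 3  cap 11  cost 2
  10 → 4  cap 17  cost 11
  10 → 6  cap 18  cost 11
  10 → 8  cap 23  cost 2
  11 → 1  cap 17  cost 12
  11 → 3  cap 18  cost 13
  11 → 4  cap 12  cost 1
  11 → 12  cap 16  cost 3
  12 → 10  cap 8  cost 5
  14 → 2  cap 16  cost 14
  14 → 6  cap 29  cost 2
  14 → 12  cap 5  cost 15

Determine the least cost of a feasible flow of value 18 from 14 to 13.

Minimum cost for 18 units: 672

shortest-cost path #1: 14→12→10→3→13 push 5 @ unit cost 33 (adds 165)
shortest-cost path #2: 14→6→2→11→1→13 push 13 @ unit cost 39 (adds 507)
total cost = 672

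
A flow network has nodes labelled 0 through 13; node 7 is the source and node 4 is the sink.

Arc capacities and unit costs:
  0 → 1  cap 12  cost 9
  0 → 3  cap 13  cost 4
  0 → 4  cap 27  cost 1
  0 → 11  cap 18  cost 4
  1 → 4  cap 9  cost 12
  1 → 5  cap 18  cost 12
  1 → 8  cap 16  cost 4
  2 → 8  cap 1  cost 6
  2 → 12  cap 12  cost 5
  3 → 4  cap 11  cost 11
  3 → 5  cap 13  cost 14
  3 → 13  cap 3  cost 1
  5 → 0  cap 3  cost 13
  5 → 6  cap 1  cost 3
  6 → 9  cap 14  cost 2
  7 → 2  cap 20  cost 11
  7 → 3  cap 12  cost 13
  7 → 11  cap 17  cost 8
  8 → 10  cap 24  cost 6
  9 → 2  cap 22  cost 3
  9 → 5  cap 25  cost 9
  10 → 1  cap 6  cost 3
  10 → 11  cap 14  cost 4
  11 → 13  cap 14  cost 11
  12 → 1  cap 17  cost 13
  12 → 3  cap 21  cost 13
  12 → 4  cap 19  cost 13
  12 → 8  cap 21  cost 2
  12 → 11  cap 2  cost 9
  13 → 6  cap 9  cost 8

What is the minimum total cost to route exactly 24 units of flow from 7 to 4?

shortest-cost path #1: 7→3→4 push 11 @ unit cost 24 (adds 264)
shortest-cost path #2: 7→2→12→4 push 12 @ unit cost 29 (adds 348)
shortest-cost path #3: 7→2→8→10→1→4 push 1 @ unit cost 38 (adds 38)
total cost = 650

Minimum cost for 24 units: 650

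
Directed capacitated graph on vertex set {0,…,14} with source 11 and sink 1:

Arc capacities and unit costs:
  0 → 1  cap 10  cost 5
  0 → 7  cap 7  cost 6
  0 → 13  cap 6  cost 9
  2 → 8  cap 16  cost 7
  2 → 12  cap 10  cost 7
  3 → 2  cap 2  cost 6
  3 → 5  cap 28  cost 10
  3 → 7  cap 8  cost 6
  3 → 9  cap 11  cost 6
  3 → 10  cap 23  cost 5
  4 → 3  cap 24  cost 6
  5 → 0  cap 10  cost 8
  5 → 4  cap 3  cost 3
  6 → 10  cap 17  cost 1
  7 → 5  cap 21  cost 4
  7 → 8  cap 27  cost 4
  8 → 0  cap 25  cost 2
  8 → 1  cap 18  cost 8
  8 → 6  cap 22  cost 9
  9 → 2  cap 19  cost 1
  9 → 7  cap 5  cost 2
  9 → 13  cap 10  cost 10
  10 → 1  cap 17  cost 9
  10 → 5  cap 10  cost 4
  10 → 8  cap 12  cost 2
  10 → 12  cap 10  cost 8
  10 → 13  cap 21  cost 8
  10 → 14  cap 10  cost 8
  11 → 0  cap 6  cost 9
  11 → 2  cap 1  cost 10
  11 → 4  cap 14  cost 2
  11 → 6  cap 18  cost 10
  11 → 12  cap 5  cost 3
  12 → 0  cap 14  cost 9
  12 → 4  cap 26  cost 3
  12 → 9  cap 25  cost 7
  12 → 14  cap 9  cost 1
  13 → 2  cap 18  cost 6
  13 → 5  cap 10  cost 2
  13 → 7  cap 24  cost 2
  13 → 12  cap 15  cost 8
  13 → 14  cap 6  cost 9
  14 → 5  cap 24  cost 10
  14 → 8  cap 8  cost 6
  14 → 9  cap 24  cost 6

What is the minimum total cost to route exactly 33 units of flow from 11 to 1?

Minimum cost for 33 units: 625

shortest-cost path #1: 11→0→1 push 6 @ unit cost 14 (adds 84)
shortest-cost path #2: 11→12→0→1 push 4 @ unit cost 17 (adds 68)
shortest-cost path #3: 11→12→14→8→1 push 1 @ unit cost 18 (adds 18)
shortest-cost path #4: 11→6→10→1 push 17 @ unit cost 20 (adds 340)
shortest-cost path #5: 11→4→3→10→8→1 push 5 @ unit cost 23 (adds 115)
total cost = 625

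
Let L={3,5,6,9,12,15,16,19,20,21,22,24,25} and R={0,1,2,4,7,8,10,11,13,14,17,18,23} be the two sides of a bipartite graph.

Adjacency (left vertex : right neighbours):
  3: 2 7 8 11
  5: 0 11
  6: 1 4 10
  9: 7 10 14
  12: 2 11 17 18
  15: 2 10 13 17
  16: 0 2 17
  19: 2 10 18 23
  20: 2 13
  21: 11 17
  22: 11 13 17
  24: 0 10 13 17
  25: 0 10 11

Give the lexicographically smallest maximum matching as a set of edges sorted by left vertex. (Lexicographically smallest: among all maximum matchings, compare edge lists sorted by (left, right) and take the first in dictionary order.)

Lex-smallest maximum matching: {(3,7), (5,0), (6,1), (9,14), (12,18), (15,2), (16,17), (19,23), (20,13), (21,11), (24,10)}

|M| = 11 (so the lex-smallest maximum matching has 11 edges)
process left vertices in ascending order; for each, take the smallest-labelled available neighbour that still permits 11 edges overall, or leave it unmatched if none does
lex-smallest matching: {3-7, 5-0, 6-1, 9-14, 12-18, 15-2, 16-17, 19-23, 20-13, 21-11, 24-10}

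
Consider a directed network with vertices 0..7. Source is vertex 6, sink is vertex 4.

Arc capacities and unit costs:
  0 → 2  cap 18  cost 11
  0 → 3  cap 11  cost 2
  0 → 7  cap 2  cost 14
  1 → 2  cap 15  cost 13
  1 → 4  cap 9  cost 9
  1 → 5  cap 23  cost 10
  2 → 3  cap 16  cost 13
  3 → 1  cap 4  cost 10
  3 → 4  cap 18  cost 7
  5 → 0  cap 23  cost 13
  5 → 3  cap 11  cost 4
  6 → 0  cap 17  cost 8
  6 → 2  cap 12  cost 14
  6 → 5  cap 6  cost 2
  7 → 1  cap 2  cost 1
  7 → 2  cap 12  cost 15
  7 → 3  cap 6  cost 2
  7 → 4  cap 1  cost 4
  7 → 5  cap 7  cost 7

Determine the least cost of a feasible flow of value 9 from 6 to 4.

shortest-cost path #1: 6→5→3→4 push 6 @ unit cost 13 (adds 78)
shortest-cost path #2: 6→0→3→4 push 3 @ unit cost 17 (adds 51)
total cost = 129

Minimum cost for 9 units: 129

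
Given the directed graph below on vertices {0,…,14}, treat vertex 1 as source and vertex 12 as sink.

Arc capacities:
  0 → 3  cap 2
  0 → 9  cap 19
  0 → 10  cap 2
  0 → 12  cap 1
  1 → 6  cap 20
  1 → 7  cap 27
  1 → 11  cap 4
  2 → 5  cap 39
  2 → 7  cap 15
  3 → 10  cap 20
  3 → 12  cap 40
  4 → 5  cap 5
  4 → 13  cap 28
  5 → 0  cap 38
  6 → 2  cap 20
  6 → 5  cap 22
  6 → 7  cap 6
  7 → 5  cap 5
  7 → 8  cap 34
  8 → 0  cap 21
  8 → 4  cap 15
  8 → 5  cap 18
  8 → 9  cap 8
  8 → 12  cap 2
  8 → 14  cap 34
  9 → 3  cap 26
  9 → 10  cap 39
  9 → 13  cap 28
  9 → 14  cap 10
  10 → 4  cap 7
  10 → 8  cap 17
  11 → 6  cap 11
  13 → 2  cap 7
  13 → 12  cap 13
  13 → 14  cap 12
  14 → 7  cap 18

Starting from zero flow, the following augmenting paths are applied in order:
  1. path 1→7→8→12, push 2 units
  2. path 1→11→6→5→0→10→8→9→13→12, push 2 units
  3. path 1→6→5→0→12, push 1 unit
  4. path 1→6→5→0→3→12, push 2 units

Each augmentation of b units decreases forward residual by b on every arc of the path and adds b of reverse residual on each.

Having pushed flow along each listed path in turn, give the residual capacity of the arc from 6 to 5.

after path 1 (1→7→8→12, push 2): res(6,5)=22
after path 2 (1→11→6→5→0→10→8→9→13→12, push 2): res(6,5)=20
after path 3 (1→6→5→0→12, push 1): res(6,5)=19
after path 4 (1→6→5→0→3→12, push 2): res(6,5)=17

Residual capacity of (6,5): 17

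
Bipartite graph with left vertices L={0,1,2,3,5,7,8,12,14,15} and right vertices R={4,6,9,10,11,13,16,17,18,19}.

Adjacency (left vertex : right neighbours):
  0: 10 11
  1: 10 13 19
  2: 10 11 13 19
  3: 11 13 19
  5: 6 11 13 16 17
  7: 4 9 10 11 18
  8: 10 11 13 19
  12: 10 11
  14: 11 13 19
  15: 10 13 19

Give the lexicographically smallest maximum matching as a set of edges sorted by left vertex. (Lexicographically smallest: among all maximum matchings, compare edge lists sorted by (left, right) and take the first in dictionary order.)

|M| = 6 (so the lex-smallest maximum matching has 6 edges)
process left vertices in ascending order; for each, take the smallest-labelled available neighbour that still permits 6 edges overall, or leave it unmatched if none does
lex-smallest matching: {0-10, 1-13, 2-11, 3-19, 5-6, 7-4}

Lex-smallest maximum matching: {(0,10), (1,13), (2,11), (3,19), (5,6), (7,4)}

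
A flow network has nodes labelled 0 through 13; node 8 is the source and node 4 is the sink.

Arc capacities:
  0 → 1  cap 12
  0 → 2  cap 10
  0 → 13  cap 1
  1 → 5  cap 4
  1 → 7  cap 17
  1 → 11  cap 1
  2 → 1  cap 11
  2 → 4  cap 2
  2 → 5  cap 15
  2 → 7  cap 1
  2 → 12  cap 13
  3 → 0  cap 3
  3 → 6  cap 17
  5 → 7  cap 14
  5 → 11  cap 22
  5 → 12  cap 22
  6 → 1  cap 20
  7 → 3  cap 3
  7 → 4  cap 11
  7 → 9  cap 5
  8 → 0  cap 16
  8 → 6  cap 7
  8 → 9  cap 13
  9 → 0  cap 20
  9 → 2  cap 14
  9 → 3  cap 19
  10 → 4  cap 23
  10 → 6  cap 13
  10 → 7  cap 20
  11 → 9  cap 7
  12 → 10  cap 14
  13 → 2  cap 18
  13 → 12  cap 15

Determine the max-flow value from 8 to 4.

Maximum flow value: 27

augment #1: 8→0→2→4 bottleneck 2, total now 2
augment #2: 8→0→1→7→4 bottleneck 11, total now 13
augment #3: 8→0→2→12→10→4 bottleneck 3, total now 16
augment #4: 8→9→2→12→10→4 bottleneck 10, total now 26
augment #5: 8→6→1→5→12→10→4 bottleneck 1, total now 27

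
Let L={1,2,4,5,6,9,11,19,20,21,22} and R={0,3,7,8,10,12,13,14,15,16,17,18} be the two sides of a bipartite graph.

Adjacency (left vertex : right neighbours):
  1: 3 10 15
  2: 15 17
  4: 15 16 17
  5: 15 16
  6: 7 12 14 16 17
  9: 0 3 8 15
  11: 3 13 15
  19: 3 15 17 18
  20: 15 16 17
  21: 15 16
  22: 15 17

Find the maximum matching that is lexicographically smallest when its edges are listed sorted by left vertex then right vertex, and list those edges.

|M| = 8 (so the lex-smallest maximum matching has 8 edges)
process left vertices in ascending order; for each, take the smallest-labelled available neighbour that still permits 8 edges overall, or leave it unmatched if none does
lex-smallest matching: {1-3, 2-15, 4-16, 6-7, 9-0, 11-13, 19-18, 20-17}

Lex-smallest maximum matching: {(1,3), (2,15), (4,16), (6,7), (9,0), (11,13), (19,18), (20,17)}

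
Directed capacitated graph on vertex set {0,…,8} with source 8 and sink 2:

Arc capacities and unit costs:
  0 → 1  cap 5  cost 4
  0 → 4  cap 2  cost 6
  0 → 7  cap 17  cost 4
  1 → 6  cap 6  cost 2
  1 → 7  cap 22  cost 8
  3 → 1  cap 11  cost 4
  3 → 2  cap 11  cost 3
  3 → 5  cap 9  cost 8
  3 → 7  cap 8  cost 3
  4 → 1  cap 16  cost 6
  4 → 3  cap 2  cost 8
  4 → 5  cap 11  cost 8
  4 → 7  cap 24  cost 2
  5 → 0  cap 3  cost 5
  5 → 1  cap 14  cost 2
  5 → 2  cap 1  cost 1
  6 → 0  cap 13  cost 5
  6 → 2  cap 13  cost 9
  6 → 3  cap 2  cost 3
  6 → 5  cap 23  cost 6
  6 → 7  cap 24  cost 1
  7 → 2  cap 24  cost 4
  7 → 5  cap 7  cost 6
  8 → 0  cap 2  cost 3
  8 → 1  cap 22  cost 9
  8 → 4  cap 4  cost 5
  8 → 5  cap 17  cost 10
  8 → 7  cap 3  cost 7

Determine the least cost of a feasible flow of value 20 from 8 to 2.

shortest-cost path #1: 8→5→2 push 1 @ unit cost 11 (adds 11)
shortest-cost path #2: 8→7→2 push 3 @ unit cost 11 (adds 33)
shortest-cost path #3: 8→0→7→2 push 2 @ unit cost 11 (adds 22)
shortest-cost path #4: 8→4→7→2 push 4 @ unit cost 11 (adds 44)
shortest-cost path #5: 8→1→6→7→2 push 6 @ unit cost 16 (adds 96)
shortest-cost path #6: 8→1→7→2 push 4 @ unit cost 21 (adds 84)
total cost = 290

Minimum cost for 20 units: 290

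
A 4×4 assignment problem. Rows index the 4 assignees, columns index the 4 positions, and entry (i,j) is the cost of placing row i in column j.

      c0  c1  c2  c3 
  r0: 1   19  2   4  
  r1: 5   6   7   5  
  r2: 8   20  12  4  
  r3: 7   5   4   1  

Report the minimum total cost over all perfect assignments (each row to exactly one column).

Minimum assignment cost: 15

optimal assignment: row0→col0 (cost 1), row1→col1 (cost 6), row2→col3 (cost 4), row3→col2 (cost 4)
total = 1 + 6 + 4 + 4 = 15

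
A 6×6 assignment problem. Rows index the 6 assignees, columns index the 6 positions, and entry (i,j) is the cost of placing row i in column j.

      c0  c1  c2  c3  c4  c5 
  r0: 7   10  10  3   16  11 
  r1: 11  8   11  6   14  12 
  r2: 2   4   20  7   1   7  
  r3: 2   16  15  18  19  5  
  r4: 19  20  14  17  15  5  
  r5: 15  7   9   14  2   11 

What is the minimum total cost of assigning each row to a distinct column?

optimal assignment: row0→col3 (cost 3), row1→col2 (cost 11), row2→col1 (cost 4), row3→col0 (cost 2), row4→col5 (cost 5), row5→col4 (cost 2)
total = 3 + 11 + 4 + 2 + 5 + 2 = 27

Minimum assignment cost: 27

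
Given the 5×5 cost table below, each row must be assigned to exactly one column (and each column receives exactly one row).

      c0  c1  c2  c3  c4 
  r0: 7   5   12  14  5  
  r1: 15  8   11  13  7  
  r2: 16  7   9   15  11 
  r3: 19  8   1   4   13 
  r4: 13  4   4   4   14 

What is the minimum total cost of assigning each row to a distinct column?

Minimum assignment cost: 26

optimal assignment: row0→col0 (cost 7), row1→col4 (cost 7), row2→col1 (cost 7), row3→col2 (cost 1), row4→col3 (cost 4)
total = 7 + 7 + 7 + 1 + 4 = 26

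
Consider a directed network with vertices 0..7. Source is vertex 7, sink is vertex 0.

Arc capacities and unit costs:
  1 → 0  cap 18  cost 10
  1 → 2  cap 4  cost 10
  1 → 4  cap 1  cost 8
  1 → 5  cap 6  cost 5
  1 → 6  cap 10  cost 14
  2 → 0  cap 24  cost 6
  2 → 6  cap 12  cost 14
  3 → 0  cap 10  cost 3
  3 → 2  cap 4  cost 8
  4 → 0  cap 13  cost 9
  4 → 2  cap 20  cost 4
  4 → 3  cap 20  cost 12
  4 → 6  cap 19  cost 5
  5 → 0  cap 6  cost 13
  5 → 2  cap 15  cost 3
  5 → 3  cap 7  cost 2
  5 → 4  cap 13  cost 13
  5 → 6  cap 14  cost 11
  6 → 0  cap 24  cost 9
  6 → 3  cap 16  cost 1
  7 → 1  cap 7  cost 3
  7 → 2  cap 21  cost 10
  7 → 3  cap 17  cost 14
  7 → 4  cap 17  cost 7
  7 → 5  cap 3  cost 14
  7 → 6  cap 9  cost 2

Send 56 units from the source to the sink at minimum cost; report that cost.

Minimum cost for 56 units: 800

shortest-cost path #1: 7→6→3→0 push 9 @ unit cost 6 (adds 54)
shortest-cost path #2: 7→1→0 push 7 @ unit cost 13 (adds 91)
shortest-cost path #3: 7→2→0 push 21 @ unit cost 16 (adds 336)
shortest-cost path #4: 7→4→0 push 13 @ unit cost 16 (adds 208)
shortest-cost path #5: 7→4→6→3→0 push 1 @ unit cost 16 (adds 16)
shortest-cost path #6: 7→4→2→0 push 3 @ unit cost 17 (adds 51)
shortest-cost path #7: 7→3→6→0 push 2 @ unit cost 22 (adds 44)
total cost = 800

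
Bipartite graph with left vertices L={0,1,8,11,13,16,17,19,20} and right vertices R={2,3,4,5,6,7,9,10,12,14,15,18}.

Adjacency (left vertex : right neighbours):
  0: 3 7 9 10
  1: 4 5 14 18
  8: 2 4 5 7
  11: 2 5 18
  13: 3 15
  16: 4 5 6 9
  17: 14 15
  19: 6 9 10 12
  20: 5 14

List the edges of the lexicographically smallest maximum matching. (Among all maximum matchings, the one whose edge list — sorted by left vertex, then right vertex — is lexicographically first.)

|M| = 9 (so the lex-smallest maximum matching has 9 edges)
process left vertices in ascending order; for each, take the smallest-labelled available neighbour that still permits 9 edges overall, or leave it unmatched if none does
lex-smallest matching: {0-3, 1-4, 8-2, 11-18, 13-15, 16-6, 17-14, 19-9, 20-5}

Lex-smallest maximum matching: {(0,3), (1,4), (8,2), (11,18), (13,15), (16,6), (17,14), (19,9), (20,5)}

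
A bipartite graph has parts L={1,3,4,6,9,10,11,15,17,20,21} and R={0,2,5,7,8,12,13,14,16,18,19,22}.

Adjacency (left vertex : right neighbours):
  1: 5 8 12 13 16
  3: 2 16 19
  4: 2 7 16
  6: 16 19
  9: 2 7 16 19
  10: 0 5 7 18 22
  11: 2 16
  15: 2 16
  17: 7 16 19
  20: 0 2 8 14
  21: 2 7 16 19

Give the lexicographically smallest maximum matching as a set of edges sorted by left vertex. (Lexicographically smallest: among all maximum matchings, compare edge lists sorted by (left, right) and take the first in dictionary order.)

|M| = 7 (so the lex-smallest maximum matching has 7 edges)
process left vertices in ascending order; for each, take the smallest-labelled available neighbour that still permits 7 edges overall, or leave it unmatched if none does
lex-smallest matching: {1-5, 3-2, 4-7, 6-16, 9-19, 10-0, 20-8}

Lex-smallest maximum matching: {(1,5), (3,2), (4,7), (6,16), (9,19), (10,0), (20,8)}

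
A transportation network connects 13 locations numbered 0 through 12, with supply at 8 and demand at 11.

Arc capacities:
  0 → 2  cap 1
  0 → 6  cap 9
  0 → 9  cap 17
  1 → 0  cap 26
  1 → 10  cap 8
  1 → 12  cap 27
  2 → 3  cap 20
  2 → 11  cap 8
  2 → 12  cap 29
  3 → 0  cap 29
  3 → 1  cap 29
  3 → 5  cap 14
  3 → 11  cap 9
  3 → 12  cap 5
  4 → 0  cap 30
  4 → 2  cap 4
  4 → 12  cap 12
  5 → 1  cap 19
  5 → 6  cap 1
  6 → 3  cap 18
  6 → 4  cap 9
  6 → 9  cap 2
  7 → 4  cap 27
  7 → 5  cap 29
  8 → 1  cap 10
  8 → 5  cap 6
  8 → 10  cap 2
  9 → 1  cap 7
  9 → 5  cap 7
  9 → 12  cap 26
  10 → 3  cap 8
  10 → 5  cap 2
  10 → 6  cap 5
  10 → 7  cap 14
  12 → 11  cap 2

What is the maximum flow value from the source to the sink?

Maximum flow value: 16

augment #1: 8→1→12→11 bottleneck 2, total now 2
augment #2: 8→10→3→11 bottleneck 2, total now 4
augment #3: 8→1→0→2→11 bottleneck 1, total now 5
augment #4: 8→1→10→3→11 bottleneck 6, total now 11
augment #5: 8→5→6→3→11 bottleneck 1, total now 12
augment #6: 8→1→0→6→4→2→11 bottleneck 1, total now 13
augment #7: 8→5→1→0→6→4→2→11 bottleneck 3, total now 16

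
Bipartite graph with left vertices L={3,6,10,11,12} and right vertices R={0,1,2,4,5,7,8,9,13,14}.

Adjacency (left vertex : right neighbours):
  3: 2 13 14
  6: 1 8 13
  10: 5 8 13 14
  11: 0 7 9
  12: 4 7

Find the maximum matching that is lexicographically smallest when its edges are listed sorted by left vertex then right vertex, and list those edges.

|M| = 5 (so the lex-smallest maximum matching has 5 edges)
process left vertices in ascending order; for each, take the smallest-labelled available neighbour that still permits 5 edges overall, or leave it unmatched if none does
lex-smallest matching: {3-2, 6-1, 10-5, 11-0, 12-4}

Lex-smallest maximum matching: {(3,2), (6,1), (10,5), (11,0), (12,4)}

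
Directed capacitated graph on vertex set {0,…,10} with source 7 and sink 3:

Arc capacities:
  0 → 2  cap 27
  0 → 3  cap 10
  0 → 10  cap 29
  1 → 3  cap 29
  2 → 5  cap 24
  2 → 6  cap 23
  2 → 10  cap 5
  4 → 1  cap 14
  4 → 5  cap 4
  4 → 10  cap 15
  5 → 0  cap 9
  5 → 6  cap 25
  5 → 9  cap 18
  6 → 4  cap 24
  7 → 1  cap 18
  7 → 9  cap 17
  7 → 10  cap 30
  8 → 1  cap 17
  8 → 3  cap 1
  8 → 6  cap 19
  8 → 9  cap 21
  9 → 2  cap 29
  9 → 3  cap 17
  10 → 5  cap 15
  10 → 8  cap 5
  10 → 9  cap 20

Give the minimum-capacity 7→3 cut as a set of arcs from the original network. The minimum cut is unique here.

augment #1: 7→1→3 push 18
augment #2: 7→9→3 push 17
augment #3: 7→10→8→3 push 1
augment #4: 7→10→5→0→3 push 9
augment #5: 7→10→8→1→3 push 4
augment #6: 7→10→5→6→4→1→3 push 6
augment #7: 7→10→9→2→6→4→1→3 push 1
max flow = 56; residual-reachable set from 7 gives S-side
cut edges (S→T): {(1,3), (5,0), (8,3), (9,3)} total cap 56

Min-cut arcs: {(1,3), (5,0), (8,3), (9,3)} (total capacity 56)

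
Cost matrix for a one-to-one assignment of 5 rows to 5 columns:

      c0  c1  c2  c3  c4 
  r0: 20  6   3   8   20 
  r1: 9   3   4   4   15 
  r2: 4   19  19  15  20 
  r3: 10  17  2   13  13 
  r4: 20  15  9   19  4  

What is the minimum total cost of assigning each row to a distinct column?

optimal assignment: row0→col1 (cost 6), row1→col3 (cost 4), row2→col0 (cost 4), row3→col2 (cost 2), row4→col4 (cost 4)
total = 6 + 4 + 4 + 2 + 4 = 20

Minimum assignment cost: 20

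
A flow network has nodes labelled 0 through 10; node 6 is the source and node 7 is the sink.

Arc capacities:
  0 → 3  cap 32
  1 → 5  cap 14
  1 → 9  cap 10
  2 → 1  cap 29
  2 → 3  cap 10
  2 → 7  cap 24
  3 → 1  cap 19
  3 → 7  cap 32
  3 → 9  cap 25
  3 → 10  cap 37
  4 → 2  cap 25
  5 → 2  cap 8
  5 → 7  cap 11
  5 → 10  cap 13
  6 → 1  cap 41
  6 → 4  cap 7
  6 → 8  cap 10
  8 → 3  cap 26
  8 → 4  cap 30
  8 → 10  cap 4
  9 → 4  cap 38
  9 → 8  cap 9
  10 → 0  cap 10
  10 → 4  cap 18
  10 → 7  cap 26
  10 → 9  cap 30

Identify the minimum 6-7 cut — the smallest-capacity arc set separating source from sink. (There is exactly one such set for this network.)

Min-cut arcs: {(1,5), (1,9), (6,4), (6,8)} (total capacity 41)

augment #1: 6→1→5→7 push 11
augment #2: 6→4→2→7 push 7
augment #3: 6→8→3→7 push 10
augment #4: 6→1→5→2→7 push 3
augment #5: 6→1→9→4→2→7 push 10
max flow = 41; residual-reachable set from 6 gives S-side
cut edges (S→T): {(1,5), (1,9), (6,4), (6,8)} total cap 41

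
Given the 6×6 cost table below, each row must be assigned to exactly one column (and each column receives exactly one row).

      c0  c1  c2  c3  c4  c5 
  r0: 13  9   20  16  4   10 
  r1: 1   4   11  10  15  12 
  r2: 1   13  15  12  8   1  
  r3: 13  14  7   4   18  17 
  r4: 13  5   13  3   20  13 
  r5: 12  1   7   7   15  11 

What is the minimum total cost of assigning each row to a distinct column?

Minimum assignment cost: 17

optimal assignment: row0→col4 (cost 4), row1→col0 (cost 1), row2→col5 (cost 1), row3→col2 (cost 7), row4→col3 (cost 3), row5→col1 (cost 1)
total = 4 + 1 + 1 + 7 + 3 + 1 = 17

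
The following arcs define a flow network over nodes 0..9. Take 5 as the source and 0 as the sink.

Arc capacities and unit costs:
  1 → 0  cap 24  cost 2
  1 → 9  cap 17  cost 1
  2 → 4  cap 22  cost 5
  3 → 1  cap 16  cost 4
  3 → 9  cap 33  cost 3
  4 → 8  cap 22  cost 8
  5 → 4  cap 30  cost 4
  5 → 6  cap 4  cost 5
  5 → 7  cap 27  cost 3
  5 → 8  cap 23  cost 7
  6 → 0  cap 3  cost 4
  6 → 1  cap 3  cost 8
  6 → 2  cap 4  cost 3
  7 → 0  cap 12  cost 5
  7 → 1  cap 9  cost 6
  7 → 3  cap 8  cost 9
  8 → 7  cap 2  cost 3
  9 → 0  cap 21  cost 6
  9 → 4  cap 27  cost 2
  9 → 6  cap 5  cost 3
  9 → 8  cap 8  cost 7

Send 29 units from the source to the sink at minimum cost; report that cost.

Minimum cost for 29 units: 309

shortest-cost path #1: 5→7→0 push 12 @ unit cost 8 (adds 96)
shortest-cost path #2: 5→6→0 push 3 @ unit cost 9 (adds 27)
shortest-cost path #3: 5→7→1→0 push 9 @ unit cost 11 (adds 99)
shortest-cost path #4: 5→6→1→0 push 1 @ unit cost 15 (adds 15)
shortest-cost path #5: 5→7→3→1→0 push 4 @ unit cost 18 (adds 72)
total cost = 309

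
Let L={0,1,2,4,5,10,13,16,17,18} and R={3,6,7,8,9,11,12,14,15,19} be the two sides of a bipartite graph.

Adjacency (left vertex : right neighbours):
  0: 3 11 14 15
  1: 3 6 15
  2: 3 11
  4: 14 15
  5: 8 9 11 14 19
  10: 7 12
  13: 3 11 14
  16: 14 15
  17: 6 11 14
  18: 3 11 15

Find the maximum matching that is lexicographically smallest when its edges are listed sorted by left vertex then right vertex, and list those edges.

Lex-smallest maximum matching: {(0,3), (1,6), (2,11), (4,14), (5,8), (10,7), (16,15)}

|M| = 7 (so the lex-smallest maximum matching has 7 edges)
process left vertices in ascending order; for each, take the smallest-labelled available neighbour that still permits 7 edges overall, or leave it unmatched if none does
lex-smallest matching: {0-3, 1-6, 2-11, 4-14, 5-8, 10-7, 16-15}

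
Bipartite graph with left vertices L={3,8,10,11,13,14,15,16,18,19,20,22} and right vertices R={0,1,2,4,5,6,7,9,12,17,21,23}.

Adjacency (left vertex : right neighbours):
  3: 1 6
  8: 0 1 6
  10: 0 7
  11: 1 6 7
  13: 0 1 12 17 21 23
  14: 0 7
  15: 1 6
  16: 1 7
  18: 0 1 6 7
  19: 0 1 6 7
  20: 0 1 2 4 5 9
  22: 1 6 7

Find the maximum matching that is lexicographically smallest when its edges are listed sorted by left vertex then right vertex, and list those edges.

|M| = 6 (so the lex-smallest maximum matching has 6 edges)
process left vertices in ascending order; for each, take the smallest-labelled available neighbour that still permits 6 edges overall, or leave it unmatched if none does
lex-smallest matching: {3-1, 8-0, 10-7, 11-6, 13-12, 20-2}

Lex-smallest maximum matching: {(3,1), (8,0), (10,7), (11,6), (13,12), (20,2)}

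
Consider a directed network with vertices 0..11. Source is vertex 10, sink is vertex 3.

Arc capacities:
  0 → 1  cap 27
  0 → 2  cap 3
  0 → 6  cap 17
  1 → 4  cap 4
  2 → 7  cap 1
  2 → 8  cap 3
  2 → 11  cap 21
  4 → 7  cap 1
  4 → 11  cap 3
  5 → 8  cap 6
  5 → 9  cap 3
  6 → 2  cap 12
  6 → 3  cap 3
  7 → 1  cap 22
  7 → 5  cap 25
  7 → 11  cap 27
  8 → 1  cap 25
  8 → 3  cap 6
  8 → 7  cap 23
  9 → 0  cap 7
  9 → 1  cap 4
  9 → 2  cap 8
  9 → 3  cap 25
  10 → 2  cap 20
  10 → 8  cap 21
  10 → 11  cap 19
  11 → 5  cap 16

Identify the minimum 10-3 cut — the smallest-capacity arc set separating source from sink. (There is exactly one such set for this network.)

Min-cut arcs: {(5,9), (8,3)} (total capacity 9)

augment #1: 10→8→3 push 6
augment #2: 10→11→5→9→3 push 3
max flow = 9; residual-reachable set from 10 gives S-side
cut edges (S→T): {(5,9), (8,3)} total cap 9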